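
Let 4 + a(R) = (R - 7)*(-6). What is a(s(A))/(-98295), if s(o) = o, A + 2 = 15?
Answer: 8/19659 ≈ 0.00040694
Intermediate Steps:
A = 13 (A = -2 + 15 = 13)
a(R) = 38 - 6*R (a(R) = -4 + (R - 7)*(-6) = -4 + (-7 + R)*(-6) = -4 + (42 - 6*R) = 38 - 6*R)
a(s(A))/(-98295) = (38 - 6*13)/(-98295) = (38 - 78)*(-1/98295) = -40*(-1/98295) = 8/19659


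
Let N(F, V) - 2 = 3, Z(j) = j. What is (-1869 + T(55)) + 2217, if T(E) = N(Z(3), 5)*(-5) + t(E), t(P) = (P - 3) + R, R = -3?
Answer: 372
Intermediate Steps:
N(F, V) = 5 (N(F, V) = 2 + 3 = 5)
t(P) = -6 + P (t(P) = (P - 3) - 3 = (-3 + P) - 3 = -6 + P)
T(E) = -31 + E (T(E) = 5*(-5) + (-6 + E) = -25 + (-6 + E) = -31 + E)
(-1869 + T(55)) + 2217 = (-1869 + (-31 + 55)) + 2217 = (-1869 + 24) + 2217 = -1845 + 2217 = 372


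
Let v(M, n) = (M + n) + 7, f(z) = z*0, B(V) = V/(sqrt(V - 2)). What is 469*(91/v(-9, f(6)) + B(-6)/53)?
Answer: -42679/2 + 1407*I*sqrt(2)/106 ≈ -21340.0 + 18.772*I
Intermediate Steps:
B(V) = V/sqrt(-2 + V) (B(V) = V/(sqrt(-2 + V)) = V/sqrt(-2 + V))
f(z) = 0
v(M, n) = 7 + M + n
469*(91/v(-9, f(6)) + B(-6)/53) = 469*(91/(7 - 9 + 0) - 6/sqrt(-2 - 6)/53) = 469*(91/(-2) - (-3)*I*sqrt(2)/2*(1/53)) = 469*(91*(-1/2) - (-3)*I*sqrt(2)/2*(1/53)) = 469*(-91/2 + (3*I*sqrt(2)/2)*(1/53)) = 469*(-91/2 + 3*I*sqrt(2)/106) = -42679/2 + 1407*I*sqrt(2)/106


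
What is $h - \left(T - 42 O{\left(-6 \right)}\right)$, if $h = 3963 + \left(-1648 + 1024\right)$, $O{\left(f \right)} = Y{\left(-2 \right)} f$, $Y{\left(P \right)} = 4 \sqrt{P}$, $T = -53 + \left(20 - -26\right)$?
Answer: $3346 - 1008 i \sqrt{2} \approx 3346.0 - 1425.5 i$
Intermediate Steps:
$T = -7$ ($T = -53 + \left(20 + 26\right) = -53 + 46 = -7$)
$O{\left(f \right)} = 4 i f \sqrt{2}$ ($O{\left(f \right)} = 4 \sqrt{-2} f = 4 i \sqrt{2} f = 4 i f \sqrt{2}$)
$h = 3339$ ($h = 3963 - 624 = 3339$)
$h - \left(T - 42 O{\left(-6 \right)}\right) = 3339 - \left(-7 - 42 \cdot 4 i \left(-6\right) \sqrt{2}\right) = 3339 - \left(-7 - 42 \left(- 24 i \sqrt{2}\right)\right) = 3339 - \left(-7 + 1008 i \sqrt{2}\right) = 3339 + \left(7 - 1008 i \sqrt{2}\right) = 3346 - 1008 i \sqrt{2}$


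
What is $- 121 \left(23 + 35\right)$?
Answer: $-7018$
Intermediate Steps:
$- 121 \left(23 + 35\right) = \left(-121\right) 58 = -7018$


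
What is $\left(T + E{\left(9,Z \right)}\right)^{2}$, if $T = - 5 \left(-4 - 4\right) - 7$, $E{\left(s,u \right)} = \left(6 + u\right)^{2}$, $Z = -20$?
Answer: $52441$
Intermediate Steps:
$T = 33$ ($T = - 5 \left(-4 - 4\right) - 7 = \left(-5\right) \left(-8\right) - 7 = 40 - 7 = 33$)
$\left(T + E{\left(9,Z \right)}\right)^{2} = \left(33 + \left(6 - 20\right)^{2}\right)^{2} = \left(33 + \left(-14\right)^{2}\right)^{2} = \left(33 + 196\right)^{2} = 229^{2} = 52441$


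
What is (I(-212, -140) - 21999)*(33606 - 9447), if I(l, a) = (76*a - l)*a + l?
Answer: 34733611731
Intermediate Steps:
I(l, a) = l + a*(-l + 76*a) (I(l, a) = (-l + 76*a)*a + l = a*(-l + 76*a) + l = l + a*(-l + 76*a))
(I(-212, -140) - 21999)*(33606 - 9447) = ((-212 + 76*(-140)**2 - 1*(-140)*(-212)) - 21999)*(33606 - 9447) = ((-212 + 76*19600 - 29680) - 21999)*24159 = ((-212 + 1489600 - 29680) - 21999)*24159 = (1459708 - 21999)*24159 = 1437709*24159 = 34733611731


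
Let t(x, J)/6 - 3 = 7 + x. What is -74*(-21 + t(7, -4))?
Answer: -5994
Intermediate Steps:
t(x, J) = 60 + 6*x (t(x, J) = 18 + 6*(7 + x) = 18 + (42 + 6*x) = 60 + 6*x)
-74*(-21 + t(7, -4)) = -74*(-21 + (60 + 6*7)) = -74*(-21 + (60 + 42)) = -74*(-21 + 102) = -74*81 = -5994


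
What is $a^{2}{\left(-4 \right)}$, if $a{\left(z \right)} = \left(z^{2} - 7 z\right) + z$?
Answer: $1600$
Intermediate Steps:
$a{\left(z \right)} = z^{2} - 6 z$
$a^{2}{\left(-4 \right)} = \left(- 4 \left(-6 - 4\right)\right)^{2} = \left(\left(-4\right) \left(-10\right)\right)^{2} = 40^{2} = 1600$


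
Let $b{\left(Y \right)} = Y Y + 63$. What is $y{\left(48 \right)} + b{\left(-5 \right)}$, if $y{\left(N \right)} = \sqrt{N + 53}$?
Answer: $88 + \sqrt{101} \approx 98.05$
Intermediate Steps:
$b{\left(Y \right)} = 63 + Y^{2}$ ($b{\left(Y \right)} = Y^{2} + 63 = 63 + Y^{2}$)
$y{\left(N \right)} = \sqrt{53 + N}$
$y{\left(48 \right)} + b{\left(-5 \right)} = \sqrt{53 + 48} + \left(63 + \left(-5\right)^{2}\right) = \sqrt{101} + \left(63 + 25\right) = \sqrt{101} + 88 = 88 + \sqrt{101}$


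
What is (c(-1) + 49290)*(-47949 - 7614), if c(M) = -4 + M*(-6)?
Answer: -2738811396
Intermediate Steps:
c(M) = -4 - 6*M
(c(-1) + 49290)*(-47949 - 7614) = ((-4 - 6*(-1)) + 49290)*(-47949 - 7614) = ((-4 + 6) + 49290)*(-55563) = (2 + 49290)*(-55563) = 49292*(-55563) = -2738811396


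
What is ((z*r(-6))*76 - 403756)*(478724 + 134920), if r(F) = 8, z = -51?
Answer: -266790320016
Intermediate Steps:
((z*r(-6))*76 - 403756)*(478724 + 134920) = (-51*8*76 - 403756)*(478724 + 134920) = (-408*76 - 403756)*613644 = (-31008 - 403756)*613644 = -434764*613644 = -266790320016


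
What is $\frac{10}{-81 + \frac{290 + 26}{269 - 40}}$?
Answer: $- \frac{2290}{18233} \approx -0.1256$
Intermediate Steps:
$\frac{10}{-81 + \frac{290 + 26}{269 - 40}} = \frac{10}{-81 + \frac{316}{229}} = \frac{10}{- \frac{18233}{229}} = 10 \left(- \frac{229}{18233}\right) = - \frac{2290}{18233}$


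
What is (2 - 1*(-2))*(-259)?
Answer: -1036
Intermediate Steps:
(2 - 1*(-2))*(-259) = (2 + 2)*(-259) = 4*(-259) = -1036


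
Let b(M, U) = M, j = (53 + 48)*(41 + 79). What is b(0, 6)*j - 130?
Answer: -130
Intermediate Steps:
j = 12120 (j = 101*120 = 12120)
b(0, 6)*j - 130 = 0*12120 - 130 = 0 - 130 = -130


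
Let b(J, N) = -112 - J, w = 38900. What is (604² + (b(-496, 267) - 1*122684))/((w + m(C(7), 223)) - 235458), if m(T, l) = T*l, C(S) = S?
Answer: -12764/10263 ≈ -1.2437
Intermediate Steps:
(604² + (b(-496, 267) - 1*122684))/((w + m(C(7), 223)) - 235458) = (604² + ((-112 - 1*(-496)) - 1*122684))/((38900 + 7*223) - 235458) = (364816 + ((-112 + 496) - 122684))/((38900 + 1561) - 235458) = (364816 + (384 - 122684))/(40461 - 235458) = (364816 - 122300)/(-194997) = 242516*(-1/194997) = -12764/10263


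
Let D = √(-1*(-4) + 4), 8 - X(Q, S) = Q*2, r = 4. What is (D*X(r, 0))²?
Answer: 0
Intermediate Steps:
X(Q, S) = 8 - 2*Q (X(Q, S) = 8 - Q*2 = 8 - 2*Q)
D = 2*√2 (D = √(4 + 4) = √8 = 2*√2 ≈ 2.8284)
(D*X(r, 0))² = ((2*√2)*(8 - 2*4))² = ((2*√2)*(8 - 8))² = ((2*√2)*0)² = 0² = 0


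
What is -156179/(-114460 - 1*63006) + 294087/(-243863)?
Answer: -14104164065/43277391158 ≈ -0.32590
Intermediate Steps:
-156179/(-114460 - 1*63006) + 294087/(-243863) = -156179/(-114460 - 63006) + 294087*(-1/243863) = -156179/(-177466) - 294087/243863 = -156179*(-1/177466) - 294087/243863 = 156179/177466 - 294087/243863 = -14104164065/43277391158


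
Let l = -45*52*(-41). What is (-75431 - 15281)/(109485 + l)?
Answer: -90712/205425 ≈ -0.44158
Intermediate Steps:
l = 95940 (l = -2340*(-41) = 95940)
(-75431 - 15281)/(109485 + l) = (-75431 - 15281)/(109485 + 95940) = -90712/205425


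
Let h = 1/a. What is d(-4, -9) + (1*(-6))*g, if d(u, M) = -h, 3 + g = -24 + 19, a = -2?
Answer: 97/2 ≈ 48.500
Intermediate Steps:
g = -8 (g = -3 + (-24 + 19) = -3 - 5 = -8)
h = -1/2 (h = 1/(-2) = -1/2 ≈ -0.50000)
d(u, M) = 1/2 (d(u, M) = -1*(-1/2) = 1/2)
d(-4, -9) + (1*(-6))*g = 1/2 + (1*(-6))*(-8) = 1/2 - 6*(-8) = 1/2 + 48 = 97/2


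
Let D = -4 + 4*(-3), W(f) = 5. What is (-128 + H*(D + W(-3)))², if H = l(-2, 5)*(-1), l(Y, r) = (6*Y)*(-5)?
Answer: 283024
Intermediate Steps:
l(Y, r) = -30*Y
D = -16 (D = -4 - 12 = -16)
H = -60 (H = -30*(-2)*(-1) = 60*(-1) = -60)
(-128 + H*(D + W(-3)))² = (-128 - 60*(-16 + 5))² = (-128 - 60*(-11))² = (-128 + 660)² = 532² = 283024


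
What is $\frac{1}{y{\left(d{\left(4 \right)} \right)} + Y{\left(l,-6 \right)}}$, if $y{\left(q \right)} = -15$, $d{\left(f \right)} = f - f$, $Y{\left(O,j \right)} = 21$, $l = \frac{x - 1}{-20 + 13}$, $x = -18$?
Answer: $\frac{1}{6} \approx 0.16667$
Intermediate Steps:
$l = \frac{19}{7}$ ($l = \frac{-18 - 1}{-20 + 13} = - \frac{19}{-7} = \left(-19\right) \left(- \frac{1}{7}\right) = \frac{19}{7} \approx 2.7143$)
$d{\left(f \right)} = 0$
$\frac{1}{y{\left(d{\left(4 \right)} \right)} + Y{\left(l,-6 \right)}} = \frac{1}{-15 + 21} = \frac{1}{6}$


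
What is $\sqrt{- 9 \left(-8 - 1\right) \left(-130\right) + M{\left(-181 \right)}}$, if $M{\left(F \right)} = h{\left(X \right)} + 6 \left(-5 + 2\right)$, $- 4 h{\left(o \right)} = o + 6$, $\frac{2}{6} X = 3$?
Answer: $\frac{i \sqrt{42207}}{2} \approx 102.72 i$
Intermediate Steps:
$X = 9$ ($X = 3 \cdot 3 = 9$)
$h{\left(o \right)} = - \frac{3}{2} - \frac{o}{4}$ ($h{\left(o \right)} = - \frac{o + 6}{4} = - \frac{6 + o}{4} = - \frac{3}{2} - \frac{o}{4}$)
$M{\left(F \right)} = - \frac{87}{4}$ ($M{\left(F \right)} = \left(- \frac{3}{2} - \frac{9}{4}\right) + 6 \left(-5 + 2\right) = \left(- \frac{3}{2} - \frac{9}{4}\right) + 6 \left(-3\right) = - \frac{15}{4} - 18 = - \frac{87}{4}$)
$\sqrt{- 9 \left(-8 - 1\right) \left(-130\right) + M{\left(-181 \right)}} = \sqrt{- 9 \left(-8 - 1\right) \left(-130\right) - \frac{87}{4}} = \sqrt{\left(-9\right) \left(-9\right) \left(-130\right) - \frac{87}{4}} = \sqrt{81 \left(-130\right) - \frac{87}{4}} = \sqrt{-10530 - \frac{87}{4}} = \sqrt{- \frac{42207}{4}} = \frac{i \sqrt{42207}}{2}$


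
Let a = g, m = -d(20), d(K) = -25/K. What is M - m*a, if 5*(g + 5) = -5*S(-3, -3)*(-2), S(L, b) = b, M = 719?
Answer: 2931/4 ≈ 732.75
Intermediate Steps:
g = -11 (g = -5 + (-5*(-3)*(-2))/5 = -5 + (15*(-2))/5 = -5 + (1/5)*(-30) = -5 - 6 = -11)
m = 5/4 (m = -(-25)/20 = -1*(-5/4) = 5/4 ≈ 1.2500)
a = -11
M - m*a = 719 - 5*(-11)/4 = 719 - 1*(-55/4) = 719 + 55/4 = 2931/4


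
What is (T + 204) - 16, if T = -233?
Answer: -45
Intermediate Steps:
(T + 204) - 16 = (-233 + 204) - 16 = -29 - 16 = -45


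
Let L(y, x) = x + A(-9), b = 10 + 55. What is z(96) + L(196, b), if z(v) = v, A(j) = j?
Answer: 152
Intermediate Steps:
b = 65
L(y, x) = -9 + x (L(y, x) = x - 9 = -9 + x)
z(96) + L(196, b) = 96 + (-9 + 65) = 96 + 56 = 152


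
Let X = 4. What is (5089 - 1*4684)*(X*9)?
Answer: 14580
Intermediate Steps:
(5089 - 1*4684)*(X*9) = (5089 - 1*4684)*(4*9) = (5089 - 4684)*36 = 405*36 = 14580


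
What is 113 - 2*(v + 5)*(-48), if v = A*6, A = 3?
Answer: 2321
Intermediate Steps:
v = 18 (v = 3*6 = 18)
113 - 2*(v + 5)*(-48) = 113 - 2*(18 + 5)*(-48) = 113 - 2*23*(-48) = 113 - 46*(-48) = 113 + 2208 = 2321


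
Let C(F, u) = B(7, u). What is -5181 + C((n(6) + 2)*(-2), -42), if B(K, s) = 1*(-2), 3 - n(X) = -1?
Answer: -5183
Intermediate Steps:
n(X) = 4 (n(X) = 3 - 1*(-1) = 3 + 1 = 4)
B(K, s) = -2
C(F, u) = -2
-5181 + C((n(6) + 2)*(-2), -42) = -5181 - 2 = -5183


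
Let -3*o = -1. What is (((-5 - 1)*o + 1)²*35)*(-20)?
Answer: -700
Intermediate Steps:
o = ⅓ (o = -⅓*(-1) = ⅓ ≈ 0.33333)
(((-5 - 1)*o + 1)²*35)*(-20) = (((-5 - 1)*(⅓) + 1)²*35)*(-20) = ((-6*⅓ + 1)²*35)*(-20) = ((-2 + 1)²*35)*(-20) = ((-1)²*35)*(-20) = (1*35)*(-20) = 35*(-20) = -700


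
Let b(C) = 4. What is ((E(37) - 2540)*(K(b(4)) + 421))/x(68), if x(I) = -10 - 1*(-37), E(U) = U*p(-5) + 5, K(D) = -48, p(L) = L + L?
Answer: -1083565/27 ≈ -40132.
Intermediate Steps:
p(L) = 2*L
E(U) = 5 - 10*U (E(U) = U*(2*(-5)) + 5 = U*(-10) + 5 = -10*U + 5 = 5 - 10*U)
x(I) = 27 (x(I) = -10 + 37 = 27)
((E(37) - 2540)*(K(b(4)) + 421))/x(68) = (((5 - 10*37) - 2540)*(-48 + 421))/27 = (((5 - 370) - 2540)*373)*(1/27) = ((-365 - 2540)*373)*(1/27) = -2905*373*(1/27) = -1083565*1/27 = -1083565/27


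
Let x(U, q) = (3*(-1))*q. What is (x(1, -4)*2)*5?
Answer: 120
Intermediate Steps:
x(U, q) = -3*q
(x(1, -4)*2)*5 = (-3*(-4)*2)*5 = (12*2)*5 = 24*5 = 120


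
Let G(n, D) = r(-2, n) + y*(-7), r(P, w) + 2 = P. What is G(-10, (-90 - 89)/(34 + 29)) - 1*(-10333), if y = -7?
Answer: 10378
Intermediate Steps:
r(P, w) = -2 + P
G(n, D) = 45 (G(n, D) = (-2 - 2) - 7*(-7) = -4 + 49 = 45)
G(-10, (-90 - 89)/(34 + 29)) - 1*(-10333) = 45 - 1*(-10333) = 45 + 10333 = 10378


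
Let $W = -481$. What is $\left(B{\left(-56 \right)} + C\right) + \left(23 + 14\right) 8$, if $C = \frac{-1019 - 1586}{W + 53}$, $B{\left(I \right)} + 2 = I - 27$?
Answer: $\frac{92913}{428} \approx 217.09$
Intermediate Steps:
$B{\left(I \right)} = -29 + I$ ($B{\left(I \right)} = -2 + \left(I - 27\right) = -2 + \left(-27 + I\right) = -29 + I$)
$C = \frac{2605}{428}$ ($C = \frac{-1019 - 1586}{-481 + 53} = - \frac{2605}{-428} = \left(-2605\right) \left(- \frac{1}{428}\right) = \frac{2605}{428} \approx 6.0864$)
$\left(B{\left(-56 \right)} + C\right) + \left(23 + 14\right) 8 = \left(\left(-29 - 56\right) + \frac{2605}{428}\right) + \left(23 + 14\right) 8 = \left(-85 + \frac{2605}{428}\right) + 37 \cdot 8 = - \frac{33775}{428} + 296 = \frac{92913}{428}$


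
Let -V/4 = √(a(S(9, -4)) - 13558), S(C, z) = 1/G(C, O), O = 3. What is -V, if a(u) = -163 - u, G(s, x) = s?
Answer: 4*I*√123490/3 ≈ 468.55*I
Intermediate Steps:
S(C, z) = 1/C
V = -4*I*√123490/3 (V = -4*√((-163 - 1/9) - 13558) = -4*√((-163 - 1*⅑) - 13558) = -4*√((-163 - ⅑) - 13558) = -4*√(-1468/9 - 13558) = -4*I*√123490/3 ≈ -468.55*I)
-V = -(-4)*I*√123490/3 = 4*I*√123490/3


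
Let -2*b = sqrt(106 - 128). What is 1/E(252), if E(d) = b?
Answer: I*sqrt(22)/11 ≈ 0.4264*I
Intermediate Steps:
b = -I*sqrt(22)/2 (b = -sqrt(106 - 128)/2 = -I*sqrt(22)/2 ≈ -2.3452*I)
E(d) = -I*sqrt(22)/2
1/E(252) = 1/(-I*sqrt(22)/2) = I*sqrt(22)/11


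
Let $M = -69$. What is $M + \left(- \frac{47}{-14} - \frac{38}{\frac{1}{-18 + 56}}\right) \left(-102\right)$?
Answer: $\frac{1028136}{7} \approx 1.4688 \cdot 10^{5}$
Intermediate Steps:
$M + \left(- \frac{47}{-14} - \frac{38}{\frac{1}{-18 + 56}}\right) \left(-102\right) = -69 + \left(- \frac{47}{-14} - \frac{38}{\frac{1}{-18 + 56}}\right) \left(-102\right) = -69 + \left(\left(-47\right) \left(- \frac{1}{14}\right) - \frac{38}{\frac{1}{38}}\right) \left(-102\right) = -69 + \left(\frac{47}{14} - 38 \frac{1}{\frac{1}{38}}\right) \left(-102\right) = -69 + \left(\frac{47}{14} - 1444\right) \left(-102\right) = -69 - - \frac{1028619}{7} = -69 + \frac{1028619}{7} = \frac{1028136}{7}$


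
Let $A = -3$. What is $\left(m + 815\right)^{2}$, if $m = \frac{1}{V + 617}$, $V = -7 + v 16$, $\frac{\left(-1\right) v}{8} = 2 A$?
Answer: $\frac{1261288471041}{1898884} \approx 6.6423 \cdot 10^{5}$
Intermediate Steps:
$v = 48$ ($v = - 8 \cdot 2 \left(-3\right) = \left(-8\right) \left(-6\right) = 48$)
$V = 761$ ($V = -7 + 48 \cdot 16 = -7 + 768 = 761$)
$m = \frac{1}{1378}$ ($m = \frac{1}{761 + 617} = \frac{1}{1378} \approx 0.00072569$)
$\left(m + 815\right)^{2} = \left(\frac{1}{1378} + 815\right)^{2} = \left(\frac{1123071}{1378}\right)^{2} = \frac{1261288471041}{1898884}$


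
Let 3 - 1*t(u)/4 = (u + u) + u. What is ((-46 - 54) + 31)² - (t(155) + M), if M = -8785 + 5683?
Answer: 9711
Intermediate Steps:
t(u) = 12 - 12*u (t(u) = 12 - 4*((u + u) + u) = 12 - 4*(2*u + u) = 12 - 12*u)
M = -3102
((-46 - 54) + 31)² - (t(155) + M) = ((-46 - 54) + 31)² - ((12 - 12*155) - 3102) = (-100 + 31)² - ((12 - 1860) - 3102) = (-69)² - (-1848 - 3102) = 4761 - 1*(-4950) = 4761 + 4950 = 9711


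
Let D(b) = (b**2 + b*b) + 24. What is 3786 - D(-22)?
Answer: 2794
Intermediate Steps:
D(b) = 24 + 2*b**2 (D(b) = (b**2 + b**2) + 24 = 2*b**2 + 24 = 24 + 2*b**2)
3786 - D(-22) = 3786 - (24 + 2*(-22)**2) = 3786 - (24 + 2*484) = 3786 - (24 + 968) = 3786 - 1*992 = 3786 - 992 = 2794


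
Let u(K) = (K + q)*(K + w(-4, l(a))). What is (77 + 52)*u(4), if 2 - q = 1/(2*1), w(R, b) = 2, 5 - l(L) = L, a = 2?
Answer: 4257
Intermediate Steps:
l(L) = 5 - L
q = 3/2 (q = 2 - 1/(2*1) = 2 - 1/2 = 2 - 1*½ = 2 - ½ = 3/2 ≈ 1.5000)
u(K) = (2 + K)*(3/2 + K) (u(K) = (K + 3/2)*(K + 2) = (3/2 + K)*(2 + K) = (2 + K)*(3/2 + K))
(77 + 52)*u(4) = (77 + 52)*(3 + 4² + (7/2)*4) = 129*(3 + 16 + 14) = 129*33 = 4257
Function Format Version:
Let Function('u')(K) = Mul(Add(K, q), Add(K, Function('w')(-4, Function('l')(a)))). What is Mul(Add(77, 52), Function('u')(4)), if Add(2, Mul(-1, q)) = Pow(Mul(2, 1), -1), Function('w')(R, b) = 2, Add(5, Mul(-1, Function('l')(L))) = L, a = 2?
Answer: 4257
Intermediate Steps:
Function('l')(L) = Add(5, Mul(-1, L))
q = Rational(3, 2) (q = Add(2, Mul(-1, Pow(Mul(2, 1), -1))) = Add(2, Mul(-1, Pow(2, -1))) = Add(2, Mul(-1, Rational(1, 2))) = Add(2, Rational(-1, 2)) = Rational(3, 2) ≈ 1.5000)
Function('u')(K) = Mul(Add(2, K), Add(Rational(3, 2), K)) (Function('u')(K) = Mul(Add(K, Rational(3, 2)), Add(K, 2)) = Mul(Add(Rational(3, 2), K), Add(2, K)) = Mul(Add(2, K), Add(Rational(3, 2), K)))
Mul(Add(77, 52), Function('u')(4)) = Mul(Add(77, 52), Add(3, Pow(4, 2), Mul(Rational(7, 2), 4))) = Mul(129, Add(3, 16, 14)) = Mul(129, 33) = 4257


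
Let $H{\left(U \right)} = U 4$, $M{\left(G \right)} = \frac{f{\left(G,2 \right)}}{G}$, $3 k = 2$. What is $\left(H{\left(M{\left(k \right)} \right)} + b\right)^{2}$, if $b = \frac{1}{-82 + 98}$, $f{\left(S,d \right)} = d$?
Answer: $\frac{37249}{256} \approx 145.5$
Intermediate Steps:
$k = \frac{2}{3}$ ($k = \frac{1}{3} \cdot 2 = \frac{2}{3} \approx 0.66667$)
$M{\left(G \right)} = \frac{2}{G}$
$H{\left(U \right)} = 4 U$
$b = \frac{1}{16} \approx 0.0625$
$\left(H{\left(M{\left(k \right)} \right)} + b\right)^{2} = \left(4 \frac{2}{\frac{2}{3}} + \frac{1}{16}\right)^{2} = \left(4 \cdot 2 \cdot \frac{3}{2} + \frac{1}{16}\right)^{2} = \left(4 \cdot 3 + \frac{1}{16}\right)^{2} = \left(12 + \frac{1}{16}\right)^{2} = \left(\frac{193}{16}\right)^{2} = \frac{37249}{256}$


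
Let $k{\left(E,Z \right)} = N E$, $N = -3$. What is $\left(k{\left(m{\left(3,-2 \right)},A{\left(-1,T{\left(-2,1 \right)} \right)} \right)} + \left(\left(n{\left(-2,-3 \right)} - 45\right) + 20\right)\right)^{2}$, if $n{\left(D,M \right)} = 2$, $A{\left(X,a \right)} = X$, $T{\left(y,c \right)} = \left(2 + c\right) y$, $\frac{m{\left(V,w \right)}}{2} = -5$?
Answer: $49$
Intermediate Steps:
$m{\left(V,w \right)} = -10$ ($m{\left(V,w \right)} = 2 \left(-5\right) = -10$)
$T{\left(y,c \right)} = y \left(2 + c\right)$
$k{\left(E,Z \right)} = - 3 E$
$\left(k{\left(m{\left(3,-2 \right)},A{\left(-1,T{\left(-2,1 \right)} \right)} \right)} + \left(\left(n{\left(-2,-3 \right)} - 45\right) + 20\right)\right)^{2} = \left(\left(-3\right) \left(-10\right) + \left(\left(2 - 45\right) + 20\right)\right)^{2} = \left(30 + \left(-43 + 20\right)\right)^{2} = \left(30 - 23\right)^{2} = 7^{2} = 49$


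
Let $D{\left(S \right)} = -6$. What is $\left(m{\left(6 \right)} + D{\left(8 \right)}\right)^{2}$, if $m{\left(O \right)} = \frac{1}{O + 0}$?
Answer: $\frac{1225}{36} \approx 34.028$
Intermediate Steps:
$m{\left(O \right)} = \frac{1}{O}$
$\left(m{\left(6 \right)} + D{\left(8 \right)}\right)^{2} = \left(\frac{1}{6} - 6\right)^{2} = \left(- \frac{35}{6}\right)^{2} = \frac{1225}{36}$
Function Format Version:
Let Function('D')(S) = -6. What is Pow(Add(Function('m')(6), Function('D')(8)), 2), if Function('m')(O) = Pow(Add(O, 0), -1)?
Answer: Rational(1225, 36) ≈ 34.028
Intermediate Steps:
Function('m')(O) = Pow(O, -1)
Pow(Add(Function('m')(6), Function('D')(8)), 2) = Pow(Add(Pow(6, -1), -6), 2) = Pow(Add(Rational(1, 6), -6), 2) = Pow(Rational(-35, 6), 2) = Rational(1225, 36)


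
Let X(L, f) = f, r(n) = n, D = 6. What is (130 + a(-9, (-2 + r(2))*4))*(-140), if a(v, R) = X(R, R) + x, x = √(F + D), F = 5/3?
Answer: -18200 - 140*√69/3 ≈ -18588.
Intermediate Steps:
F = 5/3 (F = 5*(⅓) = 5/3 ≈ 1.6667)
x = √69/3 (x = √(5/3 + 6) = √(23/3) = √69/3 ≈ 2.7689)
a(v, R) = R + √69/3
(130 + a(-9, (-2 + r(2))*4))*(-140) = (130 + ((-2 + 2)*4 + √69/3))*(-140) = (130 + (0*4 + √69/3))*(-140) = (130 + (0 + √69/3))*(-140) = (130 + √69/3)*(-140) = -18200 - 140*√69/3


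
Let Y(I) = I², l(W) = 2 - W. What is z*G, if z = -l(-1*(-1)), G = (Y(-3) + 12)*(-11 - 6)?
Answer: 357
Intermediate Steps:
G = -357 (G = ((-3)² + 12)*(-11 - 6) = (9 + 12)*(-17) = 21*(-17) = -357)
z = -1 (z = -(2 - (-1)*(-1)) = -(2 - 1*1) = -(2 - 1) = -1 ≈ -1.0000)
z*G = -1*(-357) = 357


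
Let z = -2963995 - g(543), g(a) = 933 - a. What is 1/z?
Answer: -1/2964385 ≈ -3.3734e-7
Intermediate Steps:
z = -2964385 (z = -2963995 - (933 - 1*543) = -2963995 - (933 - 543) = -2963995 - 1*390 = -2963995 - 390 = -2964385)
1/z = 1/(-2964385) = -1/2964385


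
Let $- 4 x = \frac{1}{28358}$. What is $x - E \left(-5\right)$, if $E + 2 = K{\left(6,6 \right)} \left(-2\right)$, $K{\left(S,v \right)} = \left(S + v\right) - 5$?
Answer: $- \frac{9074561}{113432} \approx -80.0$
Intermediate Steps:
$K{\left(S,v \right)} = -5 + S + v$
$E = -16$ ($E = -2 + \left(-5 + 6 + 6\right) \left(-2\right) = -2 + 7 \left(-2\right) = -2 - 14 = -16$)
$x = - \frac{1}{113432}$ ($x = - \frac{1}{4 \cdot 28358} = \left(- \frac{1}{4}\right) \frac{1}{28358} = - \frac{1}{113432} \approx -8.8159 \cdot 10^{-6}$)
$x - E \left(-5\right) = - \frac{1}{113432} - \left(-16\right) \left(-5\right) = - \frac{1}{113432} - 80 = - \frac{9074561}{113432}$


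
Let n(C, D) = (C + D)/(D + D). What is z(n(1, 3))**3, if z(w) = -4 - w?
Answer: -2744/27 ≈ -101.63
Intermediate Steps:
n(C, D) = (C + D)/(2*D) (n(C, D) = (C + D)/((2*D)) = (C + D)*(1/(2*D)) = (C + D)/(2*D))
z(n(1, 3))**3 = (-4 - (1 + 3)/(2*3))**3 = (-4 - 4/(2*3))**3 = (-4 - 1*2/3)**3 = (-4 - 2/3)**3 = (-14/3)**3 = -2744/27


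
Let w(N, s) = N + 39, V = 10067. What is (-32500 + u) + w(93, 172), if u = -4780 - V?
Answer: -47215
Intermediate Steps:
w(N, s) = 39 + N
u = -14847 (u = -4780 - 1*10067 = -4780 - 10067 = -14847)
(-32500 + u) + w(93, 172) = (-32500 - 14847) + (39 + 93) = -47347 + 132 = -47215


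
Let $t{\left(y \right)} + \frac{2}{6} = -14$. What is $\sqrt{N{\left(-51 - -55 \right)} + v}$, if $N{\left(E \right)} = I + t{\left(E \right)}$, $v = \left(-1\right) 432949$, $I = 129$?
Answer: $\frac{i \sqrt{3895509}}{3} \approx 657.9 i$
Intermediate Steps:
$v = -432949$
$t{\left(y \right)} = - \frac{43}{3}$ ($t{\left(y \right)} = - \frac{1}{3} - 14 = - \frac{43}{3}$)
$N{\left(E \right)} = \frac{344}{3}$ ($N{\left(E \right)} = 129 - \frac{43}{3} = \frac{344}{3}$)
$\sqrt{N{\left(-51 - -55 \right)} + v} = \sqrt{\frac{344}{3} - 432949} = \sqrt{- \frac{1298503}{3}} = \frac{i \sqrt{3895509}}{3}$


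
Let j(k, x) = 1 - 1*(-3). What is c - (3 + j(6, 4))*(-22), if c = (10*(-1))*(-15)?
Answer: 304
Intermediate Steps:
j(k, x) = 4 (j(k, x) = 1 + 3 = 4)
c = 150 (c = -10*(-15) = 150)
c - (3 + j(6, 4))*(-22) = 150 - (3 + 4)*(-22) = 150 - 7*(-22) = 150 - 1*(-154) = 150 + 154 = 304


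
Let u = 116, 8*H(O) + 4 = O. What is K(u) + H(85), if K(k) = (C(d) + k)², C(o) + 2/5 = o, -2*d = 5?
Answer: 2560347/200 ≈ 12802.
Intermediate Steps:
d = -5/2 (d = -½*5 = -5/2 ≈ -2.5000)
H(O) = -½ + O/8
C(o) = -⅖ + o
K(k) = (-29/10 + k)² (K(k) = ((-⅖ - 5/2) + k)² = (-29/10 + k)²)
K(u) + H(85) = (-29 + 10*116)²/100 + (-½ + (⅛)*85) = (-29 + 1160)²/100 + (-½ + 85/8) = (1/100)*1131² + 81/8 = (1/100)*1279161 + 81/8 = 1279161/100 + 81/8 = 2560347/200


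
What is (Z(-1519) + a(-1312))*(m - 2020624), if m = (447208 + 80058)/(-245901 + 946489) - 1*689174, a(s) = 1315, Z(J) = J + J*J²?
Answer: 3326923714565153158177/350294 ≈ 9.4975e+15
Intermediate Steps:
Z(J) = J + J³
m = -241413253523/350294 (m = 527266/700588 - 689174 = 527266*(1/700588) - 689174 = 263633/350294 - 689174 = -241413253523/350294 ≈ -6.8917e+5)
(Z(-1519) + a(-1312))*(m - 2020624) = ((-1519 + (-1519)³) + 1315)*(-241413253523/350294 - 2020624) = ((-1519 - 3504881359) + 1315)*(-949225716979/350294) = (-3504882878 + 1315)*(-949225716979/350294) = -3504881563*(-949225716979/350294) = 3326923714565153158177/350294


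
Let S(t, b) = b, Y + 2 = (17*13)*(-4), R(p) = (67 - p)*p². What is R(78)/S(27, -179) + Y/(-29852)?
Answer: 998986921/2671754 ≈ 373.91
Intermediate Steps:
R(p) = p²*(67 - p)
Y = -886 (Y = -2 + (17*13)*(-4) = -2 + 221*(-4) = -2 - 884 = -886)
R(78)/S(27, -179) + Y/(-29852) = (78²*(67 - 1*78))/(-179) - 886/(-29852) = (6084*(67 - 78))*(-1/179) - 886*(-1/29852) = (6084*(-11))*(-1/179) + 443/14926 = -66924*(-1/179) + 443/14926 = 66924/179 + 443/14926 = 998986921/2671754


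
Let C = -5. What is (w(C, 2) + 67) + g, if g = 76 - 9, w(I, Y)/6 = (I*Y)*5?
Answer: -166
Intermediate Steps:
w(I, Y) = 30*I*Y (w(I, Y) = 6*((I*Y)*5) = 6*(5*I*Y) = 30*I*Y)
g = 67
(w(C, 2) + 67) + g = (30*(-5)*2 + 67) + 67 = (-300 + 67) + 67 = -233 + 67 = -166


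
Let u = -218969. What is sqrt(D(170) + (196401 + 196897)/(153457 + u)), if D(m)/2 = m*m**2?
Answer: 3*sqrt(292857073758371)/16378 ≈ 3134.6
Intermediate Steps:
D(m) = 2*m**3 (D(m) = 2*(m*m**2) = 2*m**3)
sqrt(D(170) + (196401 + 196897)/(153457 + u)) = sqrt(2*170**3 + (196401 + 196897)/(153457 - 218969)) = sqrt(2*4913000 + 393298/(-65512)) = sqrt(9826000 + 393298*(-1/65512)) = sqrt(9826000 - 196649/32756) = sqrt(321860259351/32756) = 3*sqrt(292857073758371)/16378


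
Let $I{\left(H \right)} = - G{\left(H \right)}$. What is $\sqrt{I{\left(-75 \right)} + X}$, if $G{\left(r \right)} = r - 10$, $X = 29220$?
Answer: $\sqrt{29305} \approx 171.19$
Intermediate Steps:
$G{\left(r \right)} = -10 + r$
$I{\left(H \right)} = 10 - H$ ($I{\left(H \right)} = - (-10 + H) = 10 - H$)
$\sqrt{I{\left(-75 \right)} + X} = \sqrt{\left(10 - -75\right) + 29220} = \sqrt{\left(10 + 75\right) + 29220} = \sqrt{85 + 29220} = \sqrt{29305}$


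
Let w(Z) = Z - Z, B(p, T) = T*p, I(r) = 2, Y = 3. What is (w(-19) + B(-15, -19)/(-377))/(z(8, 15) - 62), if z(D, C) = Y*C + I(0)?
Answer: 19/377 ≈ 0.050398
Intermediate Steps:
w(Z) = 0
z(D, C) = 2 + 3*C (z(D, C) = 3*C + 2 = 2 + 3*C)
(w(-19) + B(-15, -19)/(-377))/(z(8, 15) - 62) = (0 - 19*(-15)/(-377))/((2 + 3*15) - 62) = (0 + 285*(-1/377))/((2 + 45) - 62) = (0 - 285/377)/(47 - 62) = -285/377/(-15) = -285/377*(-1/15) = 19/377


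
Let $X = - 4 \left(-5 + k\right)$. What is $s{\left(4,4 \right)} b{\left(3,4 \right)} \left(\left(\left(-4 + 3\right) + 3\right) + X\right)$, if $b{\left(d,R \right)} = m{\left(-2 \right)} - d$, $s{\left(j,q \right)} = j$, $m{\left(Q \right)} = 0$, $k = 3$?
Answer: $-120$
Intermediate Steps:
$b{\left(d,R \right)} = - d$ ($b{\left(d,R \right)} = 0 - d = - d$)
$X = 8$ ($X = - 4 \left(-5 + 3\right) = \left(-4\right) \left(-2\right) = 8$)
$s{\left(4,4 \right)} b{\left(3,4 \right)} \left(\left(\left(-4 + 3\right) + 3\right) + X\right) = 4 \left(-1\right) 3 \left(\left(\left(-4 + 3\right) + 3\right) + 8\right) = 4 \left(- 3 \left(\left(-1 + 3\right) + 8\right)\right) = 4 \left(- 3 \left(2 + 8\right)\right) = 4 \left(\left(-3\right) 10\right) = 4 \left(-30\right) = -120$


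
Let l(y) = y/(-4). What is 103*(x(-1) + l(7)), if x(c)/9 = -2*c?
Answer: 6695/4 ≈ 1673.8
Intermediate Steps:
l(y) = -y/4 (l(y) = y*(-¼) = -y/4)
x(c) = -18*c (x(c) = 9*(-2*c) = -18*c)
103*(x(-1) + l(7)) = 103*(-18*(-1) - ¼*7) = 103*(18 - 7/4) = 103*(65/4) = 6695/4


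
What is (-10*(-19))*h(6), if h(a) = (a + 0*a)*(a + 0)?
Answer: 6840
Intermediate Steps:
h(a) = a² (h(a) = (a + 0)*a = a*a = a²)
(-10*(-19))*h(6) = -10*(-19)*6² = 190*36 = 6840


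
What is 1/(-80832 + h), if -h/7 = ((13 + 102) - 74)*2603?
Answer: -1/827893 ≈ -1.2079e-6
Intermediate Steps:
h = -747061 (h = -7*((13 + 102) - 74)*2603 = -7*(115 - 74)*2603 = -287*2603 = -7*106723 = -747061)
1/(-80832 + h) = 1/(-80832 - 747061) = 1/(-827893) = -1/827893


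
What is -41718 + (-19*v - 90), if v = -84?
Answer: -40212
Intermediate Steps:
-41718 + (-19*v - 90) = -41718 + (-19*(-84) - 90) = -41718 + (1596 - 90) = -41718 + 1506 = -40212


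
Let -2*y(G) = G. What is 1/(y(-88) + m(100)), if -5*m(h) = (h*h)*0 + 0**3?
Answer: 1/44 ≈ 0.022727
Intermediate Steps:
y(G) = -G/2
m(h) = 0 (m(h) = -((h*h)*0 + 0**3)/5 = -(h**2*0 + 0)/5 = -(0 + 0)/5 = -1/5*0 = 0)
1/(y(-88) + m(100)) = 1/(-1/2*(-88) + 0) = 1/(44 + 0) = 1/44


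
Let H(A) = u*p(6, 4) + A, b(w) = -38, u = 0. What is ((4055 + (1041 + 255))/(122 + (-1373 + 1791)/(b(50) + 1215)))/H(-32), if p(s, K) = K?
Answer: -572557/418944 ≈ -1.3667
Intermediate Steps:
H(A) = A (H(A) = 0*4 + A = 0 + A = A)
((4055 + (1041 + 255))/(122 + (-1373 + 1791)/(b(50) + 1215)))/H(-32) = ((4055 + (1041 + 255))/(122 + (-1373 + 1791)/(-38 + 1215)))/(-32) = ((4055 + 1296)/(122 + 418/1177))*(-1/32) = (5351/(122 + 418*(1/1177)))*(-1/32) = (5351/(122 + 38/107))*(-1/32) = (5351/(13092/107))*(-1/32) = (5351*(107/13092))*(-1/32) = (572557/13092)*(-1/32) = -572557/418944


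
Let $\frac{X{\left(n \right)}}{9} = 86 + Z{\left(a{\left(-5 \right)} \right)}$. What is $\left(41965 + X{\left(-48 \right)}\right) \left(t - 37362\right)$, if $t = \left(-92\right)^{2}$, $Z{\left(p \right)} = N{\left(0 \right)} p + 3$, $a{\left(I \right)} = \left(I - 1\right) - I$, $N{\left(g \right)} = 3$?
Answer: $-1235071622$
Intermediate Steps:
$a{\left(I \right)} = -1$ ($a{\left(I \right)} = \left(-1 + I\right) - I = -1$)
$Z{\left(p \right)} = 3 + 3 p$ ($Z{\left(p \right)} = 3 p + 3 = 3 + 3 p$)
$t = 8464$
$X{\left(n \right)} = 774$ ($X{\left(n \right)} = 9 \left(86 + \left(3 + 3 \left(-1\right)\right)\right) = 9 \left(86 + \left(3 - 3\right)\right) = 9 \left(86 + 0\right) = 9 \cdot 86 = 774$)
$\left(41965 + X{\left(-48 \right)}\right) \left(t - 37362\right) = \left(41965 + 774\right) \left(8464 - 37362\right) = 42739 \left(-28898\right) = -1235071622$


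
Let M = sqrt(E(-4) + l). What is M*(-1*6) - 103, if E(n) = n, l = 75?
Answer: -103 - 6*sqrt(71) ≈ -153.56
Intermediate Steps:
M = sqrt(71) (M = sqrt(-4 + 75) = sqrt(71) ≈ 8.4261)
M*(-1*6) - 103 = sqrt(71)*(-1*6) - 103 = sqrt(71)*(-6) - 103 = -6*sqrt(71) - 103 = -103 - 6*sqrt(71)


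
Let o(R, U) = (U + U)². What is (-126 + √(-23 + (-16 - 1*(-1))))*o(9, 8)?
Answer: -32256 + 256*I*√38 ≈ -32256.0 + 1578.1*I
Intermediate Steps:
o(R, U) = 4*U² (o(R, U) = (2*U)² = 4*U²)
(-126 + √(-23 + (-16 - 1*(-1))))*o(9, 8) = (-126 + √(-23 + (-16 - 1*(-1))))*(4*8²) = (-126 + √(-23 + (-16 + 1)))*(4*64) = (-126 + √(-23 - 15))*256 = (-126 + √(-38))*256 = (-126 + I*√38)*256 = -32256 + 256*I*√38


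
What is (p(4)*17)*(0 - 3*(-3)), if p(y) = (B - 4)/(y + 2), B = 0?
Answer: -102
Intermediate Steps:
p(y) = -4/(2 + y) (p(y) = (0 - 4)/(y + 2) = -4/(2 + y))
(p(4)*17)*(0 - 3*(-3)) = (-4/(2 + 4)*17)*(0 - 3*(-3)) = (-4/6*17)*(0 + 9) = (-4*⅙*17)*9 = -⅔*17*9 = -34/3*9 = -102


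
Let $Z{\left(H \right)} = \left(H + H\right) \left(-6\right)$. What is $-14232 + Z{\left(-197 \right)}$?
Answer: $-11868$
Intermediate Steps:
$Z{\left(H \right)} = - 12 H$ ($Z{\left(H \right)} = 2 H \left(-6\right) = - 12 H$)
$-14232 + Z{\left(-197 \right)} = -14232 - -2364 = -14232 + 2364 = -11868$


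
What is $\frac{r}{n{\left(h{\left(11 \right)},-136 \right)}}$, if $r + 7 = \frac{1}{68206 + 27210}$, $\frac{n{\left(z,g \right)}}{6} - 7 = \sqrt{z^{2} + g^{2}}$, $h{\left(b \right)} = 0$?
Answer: $- \frac{222637}{27288976} \approx -0.0081585$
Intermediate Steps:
$n{\left(z,g \right)} = 42 + 6 \sqrt{g^{2} + z^{2}}$ ($n{\left(z,g \right)} = 42 + 6 \sqrt{z^{2} + g^{2}} = 42 + 6 \sqrt{g^{2} + z^{2}}$)
$r = - \frac{667911}{95416}$ ($r = -7 + \frac{1}{68206 + 27210} = -7 + \frac{1}{95416} = - \frac{667911}{95416} \approx -7.0$)
$\frac{r}{n{\left(h{\left(11 \right)},-136 \right)}} = - \frac{667911}{95416 \left(42 + 6 \sqrt{\left(-136\right)^{2} + 0^{2}}\right)} = - \frac{667911}{95416 \left(42 + 6 \sqrt{18496 + 0}\right)} = - \frac{667911}{95416 \left(42 + 6 \sqrt{18496}\right)} = - \frac{667911}{95416 \left(42 + 6 \cdot 136\right)} = - \frac{667911}{95416 \left(42 + 816\right)} = - \frac{667911}{95416 \cdot 858} = \left(- \frac{667911}{95416}\right) \frac{1}{858} = - \frac{222637}{27288976}$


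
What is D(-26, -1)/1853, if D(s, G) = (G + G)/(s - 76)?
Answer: 1/94503 ≈ 1.0582e-5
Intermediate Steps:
D(s, G) = 2*G/(-76 + s) (D(s, G) = (2*G)/(-76 + s) = 2*G/(-76 + s))
D(-26, -1)/1853 = (2*(-1)/(-76 - 26))/1853 = (2*(-1)/(-102))*(1/1853) = (2*(-1)*(-1/102))*(1/1853) = (1/51)*(1/1853) = 1/94503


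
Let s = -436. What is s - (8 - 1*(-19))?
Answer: -463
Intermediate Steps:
s - (8 - 1*(-19)) = -436 - (8 - 1*(-19)) = -436 - (8 + 19) = -436 - 1*27 = -436 - 27 = -463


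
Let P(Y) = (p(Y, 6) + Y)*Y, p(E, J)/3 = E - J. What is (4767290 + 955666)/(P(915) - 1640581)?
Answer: 5722956/1691849 ≈ 3.3827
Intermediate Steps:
p(E, J) = -3*J + 3*E (p(E, J) = 3*(E - J) = -3*J + 3*E)
P(Y) = Y*(-18 + 4*Y) (P(Y) = ((-3*6 + 3*Y) + Y)*Y = ((-18 + 3*Y) + Y)*Y = (-18 + 4*Y)*Y = Y*(-18 + 4*Y))
(4767290 + 955666)/(P(915) - 1640581) = (4767290 + 955666)/(2*915*(-9 + 2*915) - 1640581) = 5722956/(2*915*(-9 + 1830) - 1640581) = 5722956/(2*915*1821 - 1640581) = 5722956/(3332430 - 1640581) = 5722956/1691849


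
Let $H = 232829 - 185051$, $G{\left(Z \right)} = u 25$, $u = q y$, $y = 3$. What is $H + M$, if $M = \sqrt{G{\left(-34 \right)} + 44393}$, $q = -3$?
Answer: $47778 + 2 \sqrt{11042} \approx 47988.0$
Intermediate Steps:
$u = -9$ ($u = \left(-3\right) 3 = -9$)
$G{\left(Z \right)} = -225$ ($G{\left(Z \right)} = \left(-9\right) 25 = -225$)
$H = 47778$
$M = 2 \sqrt{11042}$ ($M = \sqrt{-225 + 44393} = \sqrt{44168} = 2 \sqrt{11042} \approx 210.16$)
$H + M = 47778 + 2 \sqrt{11042}$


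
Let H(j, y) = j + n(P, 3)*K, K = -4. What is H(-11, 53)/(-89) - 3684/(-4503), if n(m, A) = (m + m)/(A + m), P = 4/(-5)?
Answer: 15009/16511 ≈ 0.90903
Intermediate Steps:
P = -4/5 (P = 4*(-1/5) = -4/5 ≈ -0.80000)
n(m, A) = 2*m/(A + m) (n(m, A) = (2*m)/(A + m) = 2*m/(A + m))
H(j, y) = 32/11 + j (H(j, y) = j + (2*(-4/5)/(3 - 4/5))*(-4) = j + (2*(-4/5)/(11/5))*(-4) = j + (2*(-4/5)*(5/11))*(-4) = j - 8/11*(-4) = j + 32/11 = 32/11 + j)
H(-11, 53)/(-89) - 3684/(-4503) = (32/11 - 11)/(-89) - 3684/(-4503) = -89/11*(-1/89) - 3684*(-1/4503) = 1/11 + 1228/1501 = 15009/16511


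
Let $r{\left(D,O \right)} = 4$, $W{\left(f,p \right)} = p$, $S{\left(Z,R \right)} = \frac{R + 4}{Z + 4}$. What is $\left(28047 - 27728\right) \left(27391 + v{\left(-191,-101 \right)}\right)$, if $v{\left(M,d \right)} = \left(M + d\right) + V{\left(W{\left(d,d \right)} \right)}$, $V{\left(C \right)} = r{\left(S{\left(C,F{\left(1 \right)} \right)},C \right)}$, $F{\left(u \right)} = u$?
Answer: $8645857$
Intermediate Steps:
$S{\left(Z,R \right)} = \frac{4 + R}{4 + Z}$
$V{\left(C \right)} = 4$
$v{\left(M,d \right)} = 4 + M + d$ ($v{\left(M,d \right)} = \left(M + d\right) + 4 = 4 + M + d$)
$\left(28047 - 27728\right) \left(27391 + v{\left(-191,-101 \right)}\right) = \left(28047 - 27728\right) \left(27391 - 288\right) = 319 \left(27391 - 288\right) = 319 \cdot 27103 = 8645857$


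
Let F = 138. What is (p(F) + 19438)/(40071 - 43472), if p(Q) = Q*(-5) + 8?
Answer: -18756/3401 ≈ -5.5148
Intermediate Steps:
p(Q) = 8 - 5*Q (p(Q) = -5*Q + 8 = 8 - 5*Q)
(p(F) + 19438)/(40071 - 43472) = ((8 - 5*138) + 19438)/(40071 - 43472) = ((8 - 690) + 19438)/(-3401) = (-682 + 19438)*(-1/3401) = 18756*(-1/3401) = -18756/3401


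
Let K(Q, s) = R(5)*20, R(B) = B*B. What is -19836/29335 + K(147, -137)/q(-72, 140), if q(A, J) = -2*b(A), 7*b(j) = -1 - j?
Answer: -52744606/2082785 ≈ -25.324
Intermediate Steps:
R(B) = B²
b(j) = -⅐ - j/7 (b(j) = (-1 - j)/7 = -⅐ - j/7)
q(A, J) = 2/7 + 2*A/7 (q(A, J) = -2*(-⅐ - A/7) = 2/7 + 2*A/7)
K(Q, s) = 500 (K(Q, s) = 5²*20 = 25*20 = 500)
-19836/29335 + K(147, -137)/q(-72, 140) = -19836/29335 + 500/(2/7 + (2/7)*(-72)) = -19836*1/29335 + 500/(2/7 - 144/7) = -19836/29335 + 500/(-142/7) = -19836/29335 + 500*(-7/142) = -19836/29335 - 1750/71 = -52744606/2082785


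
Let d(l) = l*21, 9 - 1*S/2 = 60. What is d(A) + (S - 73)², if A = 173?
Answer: 34258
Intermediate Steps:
S = -102 (S = 18 - 2*60 = 18 - 120 = -102)
d(l) = 21*l
d(A) + (S - 73)² = 21*173 + (-102 - 73)² = 3633 + (-175)² = 3633 + 30625 = 34258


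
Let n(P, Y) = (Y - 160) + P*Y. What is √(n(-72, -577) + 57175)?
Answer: √97982 ≈ 313.02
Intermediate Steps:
n(P, Y) = -160 + Y + P*Y (n(P, Y) = (-160 + Y) + P*Y = -160 + Y + P*Y)
√(n(-72, -577) + 57175) = √((-160 - 577 - 72*(-577)) + 57175) = √((-160 - 577 + 41544) + 57175) = √(40807 + 57175) = √97982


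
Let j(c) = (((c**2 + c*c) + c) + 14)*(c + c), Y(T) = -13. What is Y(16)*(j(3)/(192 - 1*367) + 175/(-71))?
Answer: 16913/355 ≈ 47.642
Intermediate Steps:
j(c) = 2*c*(14 + c + 2*c**2) (j(c) = (((c**2 + c**2) + c) + 14)*(2*c) = ((2*c**2 + c) + 14)*(2*c) = ((c + 2*c**2) + 14)*(2*c) = (14 + c + 2*c**2)*(2*c) = 2*c*(14 + c + 2*c**2))
Y(16)*(j(3)/(192 - 1*367) + 175/(-71)) = -13*((2*3*(14 + 3 + 2*3**2))/(192 - 1*367) + 175/(-71)) = -13*((2*3*(14 + 3 + 2*9))/(192 - 367) + 175*(-1/71)) = -13*((2*3*(14 + 3 + 18))/(-175) - 175/71) = -13*((2*3*35)*(-1/175) - 175/71) = -13*(210*(-1/175) - 175/71) = -13*(-6/5 - 175/71) = -13*(-1301/355) = 16913/355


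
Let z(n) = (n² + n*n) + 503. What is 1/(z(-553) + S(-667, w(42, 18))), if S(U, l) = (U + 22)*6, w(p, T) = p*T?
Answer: 1/608251 ≈ 1.6441e-6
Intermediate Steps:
z(n) = 503 + 2*n² (z(n) = (n² + n²) + 503 = 2*n² + 503 = 503 + 2*n²)
w(p, T) = T*p
S(U, l) = 132 + 6*U (S(U, l) = (22 + U)*6 = 132 + 6*U)
1/(z(-553) + S(-667, w(42, 18))) = 1/((503 + 2*(-553)²) + (132 + 6*(-667))) = 1/((503 + 2*305809) + (132 - 4002)) = 1/((503 + 611618) - 3870) = 1/(612121 - 3870) = 1/608251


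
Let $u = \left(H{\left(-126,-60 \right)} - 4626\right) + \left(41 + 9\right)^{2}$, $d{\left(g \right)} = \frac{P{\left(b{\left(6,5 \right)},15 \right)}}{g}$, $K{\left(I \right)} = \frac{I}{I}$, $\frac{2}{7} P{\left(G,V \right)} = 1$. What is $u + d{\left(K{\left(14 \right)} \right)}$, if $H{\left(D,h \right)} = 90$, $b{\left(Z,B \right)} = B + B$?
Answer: $- \frac{4065}{2} \approx -2032.5$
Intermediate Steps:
$b{\left(Z,B \right)} = 2 B$
$P{\left(G,V \right)} = \frac{7}{2}$ ($P{\left(G,V \right)} = \frac{7}{2} \cdot 1 = \frac{7}{2}$)
$K{\left(I \right)} = 1$
$d{\left(g \right)} = \frac{7}{2 g}$
$u = -2036$ ($u = \left(90 - 4626\right) + \left(41 + 9\right)^{2} = -4536 + 50^{2} = -4536 + 2500 = -2036$)
$u + d{\left(K{\left(14 \right)} \right)} = -2036 + \frac{7}{2 \cdot 1} = -2036 + \frac{7}{2} \cdot 1 = -2036 + \frac{7}{2} = - \frac{4065}{2}$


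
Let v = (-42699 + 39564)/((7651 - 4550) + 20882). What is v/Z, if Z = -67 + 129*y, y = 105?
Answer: -3135/323242874 ≈ -9.6986e-6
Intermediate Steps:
Z = 13478 (Z = -67 + 129*105 = -67 + 13545 = 13478)
v = -3135/23983 (v = -3135/(3101 + 20882) = -3135/23983 ≈ -0.13072)
v/Z = -3135/23983/13478 = -3135/23983*1/13478 = -3135/323242874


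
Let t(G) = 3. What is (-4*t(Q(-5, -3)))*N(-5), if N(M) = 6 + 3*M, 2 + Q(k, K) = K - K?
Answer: 108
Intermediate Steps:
Q(k, K) = -2 (Q(k, K) = -2 + (K - K) = -2 + 0 = -2)
(-4*t(Q(-5, -3)))*N(-5) = (-4*3)*(6 + 3*(-5)) = -12*(6 - 15) = -12*(-9) = 108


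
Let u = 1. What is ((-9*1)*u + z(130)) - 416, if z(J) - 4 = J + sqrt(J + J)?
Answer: -291 + 2*sqrt(65) ≈ -274.88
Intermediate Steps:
z(J) = 4 + J + sqrt(2)*sqrt(J) (z(J) = 4 + (J + sqrt(J + J)) = 4 + (J + sqrt(2*J)) = 4 + (J + sqrt(2)*sqrt(J)) = 4 + J + sqrt(2)*sqrt(J))
((-9*1)*u + z(130)) - 416 = (-9*1*1 + (4 + 130 + sqrt(2)*sqrt(130))) - 416 = (-9*1 + (4 + 130 + 2*sqrt(65))) - 416 = (-9 + (134 + 2*sqrt(65))) - 416 = (125 + 2*sqrt(65)) - 416 = -291 + 2*sqrt(65)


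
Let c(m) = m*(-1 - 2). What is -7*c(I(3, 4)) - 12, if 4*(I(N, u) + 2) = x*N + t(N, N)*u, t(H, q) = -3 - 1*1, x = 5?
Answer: -237/4 ≈ -59.250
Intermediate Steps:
t(H, q) = -4 (t(H, q) = -3 - 1 = -4)
I(N, u) = -2 - u + 5*N/4 (I(N, u) = -2 + (5*N - 4*u)/4 = -2 + (-4*u + 5*N)/4 = -2 + (-u + 5*N/4) = -2 - u + 5*N/4)
c(m) = -3*m (c(m) = m*(-3) = -3*m)
-7*c(I(3, 4)) - 12 = -(-21)*(-2 - 1*4 + (5/4)*3) - 12 = -(-21)*(-2 - 4 + 15/4) - 12 = -(-21)*(-9)/4 - 12 = -7*27/4 - 12 = -189/4 - 12 = -237/4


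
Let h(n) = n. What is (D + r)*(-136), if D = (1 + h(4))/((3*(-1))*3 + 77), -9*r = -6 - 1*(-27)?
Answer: 922/3 ≈ 307.33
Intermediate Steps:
r = -7/3 (r = -(-6 - 1*(-27))/9 = -(-6 + 27)/9 = -⅑*21 = -7/3 ≈ -2.3333)
D = 5/68 (D = (1 + 4)/((3*(-1))*3 + 77) = 5/(-3*3 + 77) = 5/(-9 + 77) = 5/68 ≈ 0.073529)
(D + r)*(-136) = (5/68 - 7/3)*(-136) = -461/204*(-136) = 922/3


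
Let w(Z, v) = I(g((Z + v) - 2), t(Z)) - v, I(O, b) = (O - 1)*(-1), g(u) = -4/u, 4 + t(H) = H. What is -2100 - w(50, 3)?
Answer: -107002/51 ≈ -2098.1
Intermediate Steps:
t(H) = -4 + H
I(O, b) = 1 - O (I(O, b) = (-1 + O)*(-1) = 1 - O)
w(Z, v) = 1 - v + 4/(-2 + Z + v) (w(Z, v) = (1 - (-4)/((Z + v) - 2)) - v = (1 - (-4)/(-2 + Z + v)) - v = (1 + 4/(-2 + Z + v)) - v = 1 - v + 4/(-2 + Z + v))
-2100 - w(50, 3) = -2100 - (4 + (1 - 1*3)*(-2 + 50 + 3))/(-2 + 50 + 3) = -2100 - (4 + (1 - 3)*51)/51 = -2100 - (4 - 2*51)/51 = -2100 - (4 - 102)/51 = -2100 - (-98)/51 = -2100 - 1*(-98/51) = -2100 + 98/51 = -107002/51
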